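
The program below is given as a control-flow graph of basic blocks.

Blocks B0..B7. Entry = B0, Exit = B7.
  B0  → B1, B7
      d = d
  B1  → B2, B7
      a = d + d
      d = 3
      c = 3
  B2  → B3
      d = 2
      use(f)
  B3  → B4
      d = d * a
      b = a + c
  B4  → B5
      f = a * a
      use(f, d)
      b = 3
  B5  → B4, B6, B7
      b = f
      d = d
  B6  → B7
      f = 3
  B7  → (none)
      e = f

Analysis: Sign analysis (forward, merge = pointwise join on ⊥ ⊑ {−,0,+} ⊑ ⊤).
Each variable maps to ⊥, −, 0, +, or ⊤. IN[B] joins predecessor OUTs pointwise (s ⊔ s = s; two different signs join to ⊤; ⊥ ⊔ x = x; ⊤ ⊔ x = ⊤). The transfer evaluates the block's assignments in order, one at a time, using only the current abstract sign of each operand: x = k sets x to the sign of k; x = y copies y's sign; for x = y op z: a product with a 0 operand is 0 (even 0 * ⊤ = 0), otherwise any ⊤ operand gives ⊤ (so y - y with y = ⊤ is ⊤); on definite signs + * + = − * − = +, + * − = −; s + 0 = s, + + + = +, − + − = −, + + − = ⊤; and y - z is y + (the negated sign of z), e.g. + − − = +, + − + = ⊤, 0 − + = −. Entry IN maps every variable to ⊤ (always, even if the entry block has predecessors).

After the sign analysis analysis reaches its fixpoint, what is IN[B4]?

Per-block solution:
  B0:  IN=(all ⊤)  OUT=(all ⊤)
  B1:  IN=(all ⊤)  OUT={c:+, d:+; rest ⊤}
  B2:  IN={c:+, d:+; rest ⊤}  OUT={c:+, d:+; rest ⊤}
  B3:  IN={c:+, d:+; rest ⊤}  OUT={c:+; rest ⊤}
  B4:  IN={c:+; rest ⊤}  OUT={b:+, c:+; rest ⊤}
  B5:  IN={b:+, c:+; rest ⊤}  OUT={c:+; rest ⊤}
  B6:  IN={c:+; rest ⊤}  OUT={c:+, f:+; rest ⊤}
  B7:  IN=(all ⊤)  OUT=(all ⊤)

Merge at B4: IN[B4] = OUT[B3] ⊔ OUT[B5] = {a: ⊤, b: ⊤, c: +, d: ⊤, e: ⊤, f: ⊤}

Answer: {a: ⊤, b: ⊤, c: +, d: ⊤, e: ⊤, f: ⊤}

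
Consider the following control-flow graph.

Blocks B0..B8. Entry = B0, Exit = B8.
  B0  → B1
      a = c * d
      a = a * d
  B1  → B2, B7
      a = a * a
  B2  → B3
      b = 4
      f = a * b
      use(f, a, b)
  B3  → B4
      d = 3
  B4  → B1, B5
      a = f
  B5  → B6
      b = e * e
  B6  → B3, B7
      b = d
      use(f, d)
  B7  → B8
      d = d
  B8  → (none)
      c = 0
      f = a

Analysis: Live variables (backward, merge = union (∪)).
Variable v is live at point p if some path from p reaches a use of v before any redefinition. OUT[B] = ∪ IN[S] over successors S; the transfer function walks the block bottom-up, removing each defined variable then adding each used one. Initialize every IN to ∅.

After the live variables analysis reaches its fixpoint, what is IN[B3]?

Answer: {e, f}

Working:
Converged values:
  B0: | IN={c, d, e} | OUT={a, d, e}
  B1: | IN={a, d, e} | OUT={a, d, e}
  B2: | IN={a, e} | OUT={e, f}
  B3: | IN={e, f} | OUT={d, e, f}
  B4: | IN={d, e, f} | OUT={a, d, e, f}
  B5: | IN={a, d, e, f} | OUT={a, d, e, f}
  B6: | IN={a, d, e, f} | OUT={a, d, e, f}
  B7: | IN={a, d} | OUT={a}
  B8: | IN={a} | OUT={}

Merge at B3: OUT[B3] = IN[B4] = {d, e, f}
Applying B3's transfer function to that OUT value gives IN[B3] (row B3 above).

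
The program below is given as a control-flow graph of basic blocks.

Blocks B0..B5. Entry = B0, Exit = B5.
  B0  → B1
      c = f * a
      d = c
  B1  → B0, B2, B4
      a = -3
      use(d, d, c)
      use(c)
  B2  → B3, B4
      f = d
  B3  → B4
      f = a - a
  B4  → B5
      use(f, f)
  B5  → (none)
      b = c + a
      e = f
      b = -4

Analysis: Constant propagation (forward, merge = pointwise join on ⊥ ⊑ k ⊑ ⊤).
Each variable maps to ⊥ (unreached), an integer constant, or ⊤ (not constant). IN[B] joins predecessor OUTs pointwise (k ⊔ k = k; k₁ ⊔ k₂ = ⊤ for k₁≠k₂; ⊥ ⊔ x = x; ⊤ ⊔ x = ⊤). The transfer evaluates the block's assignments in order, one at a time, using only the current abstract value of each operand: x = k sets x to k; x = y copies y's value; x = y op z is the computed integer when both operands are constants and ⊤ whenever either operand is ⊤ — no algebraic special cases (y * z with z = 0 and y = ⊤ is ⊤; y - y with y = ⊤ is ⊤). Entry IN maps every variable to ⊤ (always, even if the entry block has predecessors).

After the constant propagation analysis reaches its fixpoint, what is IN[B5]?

Answer: {a: -3, b: ⊤, c: ⊤, d: ⊤, e: ⊤, f: ⊤}

Trace:
Fixpoint table:
  B0:   IN=(all ⊤)   OUT=(all ⊤)
  B1:   IN=(all ⊤)   OUT={a:-3; rest ⊤}
  B2:   IN={a:-3; rest ⊤}   OUT={a:-3; rest ⊤}
  B3:   IN={a:-3; rest ⊤}   OUT={a:-3, f:0; rest ⊤}
  B4:   IN={a:-3; rest ⊤}   OUT={a:-3; rest ⊤}
  B5:   IN={a:-3; rest ⊤}   OUT={a:-3, b:-4; rest ⊤}

Merge at B5: IN[B5] = OUT[B4] = {a: -3, b: ⊤, c: ⊤, d: ⊤, e: ⊤, f: ⊤}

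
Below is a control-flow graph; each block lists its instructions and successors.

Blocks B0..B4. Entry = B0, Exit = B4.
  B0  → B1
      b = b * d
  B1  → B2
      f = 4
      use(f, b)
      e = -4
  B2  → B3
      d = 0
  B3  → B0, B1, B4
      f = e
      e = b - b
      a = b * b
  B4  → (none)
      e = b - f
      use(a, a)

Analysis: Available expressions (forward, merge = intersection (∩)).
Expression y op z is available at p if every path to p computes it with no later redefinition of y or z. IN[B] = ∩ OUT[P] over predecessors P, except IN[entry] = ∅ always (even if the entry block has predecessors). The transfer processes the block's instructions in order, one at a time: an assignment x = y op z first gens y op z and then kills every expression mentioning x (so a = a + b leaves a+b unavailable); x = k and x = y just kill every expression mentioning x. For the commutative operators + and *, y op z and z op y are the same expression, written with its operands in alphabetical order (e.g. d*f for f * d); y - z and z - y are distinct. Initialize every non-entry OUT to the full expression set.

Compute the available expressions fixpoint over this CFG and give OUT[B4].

Converged values:
  B0:  IN={}  OUT={}
  B1:  IN={}  OUT={}
  B2:  IN={}  OUT={}
  B3:  IN={}  OUT={b*b, b-b}
  B4:  IN={b*b, b-b}  OUT={b*b, b-b, b-f}

Merge at B4: IN[B4] = OUT[B3] = {b*b, b-b}
Applying B4's transfer function to that IN value gives OUT[B4] (row B4 above).

Answer: {b*b, b-b, b-f}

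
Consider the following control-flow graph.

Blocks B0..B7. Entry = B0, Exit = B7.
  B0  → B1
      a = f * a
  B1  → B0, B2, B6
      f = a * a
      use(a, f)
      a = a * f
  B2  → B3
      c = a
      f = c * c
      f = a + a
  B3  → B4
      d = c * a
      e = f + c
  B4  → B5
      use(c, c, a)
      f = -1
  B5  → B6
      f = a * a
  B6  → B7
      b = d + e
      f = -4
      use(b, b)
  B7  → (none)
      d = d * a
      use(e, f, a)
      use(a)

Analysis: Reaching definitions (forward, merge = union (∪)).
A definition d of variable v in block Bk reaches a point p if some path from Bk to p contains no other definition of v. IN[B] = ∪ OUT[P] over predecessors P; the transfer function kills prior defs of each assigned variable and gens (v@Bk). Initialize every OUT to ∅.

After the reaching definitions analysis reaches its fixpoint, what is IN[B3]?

Converged values:
  B0:  IN={a@B1, f@B1}  OUT={a@B0, f@B1}
  B1:  IN={a@B0, f@B1}  OUT={a@B1, f@B1}
  B2:  IN={a@B1, f@B1}  OUT={a@B1, c@B2, f@B2}
  B3:  IN={a@B1, c@B2, f@B2}  OUT={a@B1, c@B2, d@B3, e@B3, f@B2}
  B4:  IN={a@B1, c@B2, d@B3, e@B3, f@B2}  OUT={a@B1, c@B2, d@B3, e@B3, f@B4}
  B5:  IN={a@B1, c@B2, d@B3, e@B3, f@B4}  OUT={a@B1, c@B2, d@B3, e@B3, f@B5}
  B6:  IN={a@B1, c@B2, d@B3, e@B3, f@B1, f@B5}  OUT={a@B1, b@B6, c@B2, d@B3, e@B3, f@B6}
  B7:  IN={a@B1, b@B6, c@B2, d@B3, e@B3, f@B6}  OUT={a@B1, b@B6, c@B2, d@B7, e@B3, f@B6}

Merge at B3: IN[B3] = OUT[B2] = {a@B1, c@B2, f@B2}

Answer: {a@B1, c@B2, f@B2}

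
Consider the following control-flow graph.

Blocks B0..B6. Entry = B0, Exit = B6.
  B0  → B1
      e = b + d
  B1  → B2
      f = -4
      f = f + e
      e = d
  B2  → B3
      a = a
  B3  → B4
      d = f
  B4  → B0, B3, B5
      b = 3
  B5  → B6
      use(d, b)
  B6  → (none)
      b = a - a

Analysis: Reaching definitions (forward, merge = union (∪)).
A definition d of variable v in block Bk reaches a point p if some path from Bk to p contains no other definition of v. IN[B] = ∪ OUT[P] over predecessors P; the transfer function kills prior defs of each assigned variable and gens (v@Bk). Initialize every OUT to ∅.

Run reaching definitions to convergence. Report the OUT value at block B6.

Converged values:
  B0:   IN={a@B2, b@B4, d@B3, e@B1, f@B1}   OUT={a@B2, b@B4, d@B3, e@B0, f@B1}
  B1:   IN={a@B2, b@B4, d@B3, e@B0, f@B1}   OUT={a@B2, b@B4, d@B3, e@B1, f@B1}
  B2:   IN={a@B2, b@B4, d@B3, e@B1, f@B1}   OUT={a@B2, b@B4, d@B3, e@B1, f@B1}
  B3:   IN={a@B2, b@B4, d@B3, e@B1, f@B1}   OUT={a@B2, b@B4, d@B3, e@B1, f@B1}
  B4:   IN={a@B2, b@B4, d@B3, e@B1, f@B1}   OUT={a@B2, b@B4, d@B3, e@B1, f@B1}
  B5:   IN={a@B2, b@B4, d@B3, e@B1, f@B1}   OUT={a@B2, b@B4, d@B3, e@B1, f@B1}
  B6:   IN={a@B2, b@B4, d@B3, e@B1, f@B1}   OUT={a@B2, b@B6, d@B3, e@B1, f@B1}

Merge at B6: IN[B6] = OUT[B5] = {a@B2, b@B4, d@B3, e@B1, f@B1}
Applying B6's transfer function to that IN value gives OUT[B6] (row B6 above).

Answer: {a@B2, b@B6, d@B3, e@B1, f@B1}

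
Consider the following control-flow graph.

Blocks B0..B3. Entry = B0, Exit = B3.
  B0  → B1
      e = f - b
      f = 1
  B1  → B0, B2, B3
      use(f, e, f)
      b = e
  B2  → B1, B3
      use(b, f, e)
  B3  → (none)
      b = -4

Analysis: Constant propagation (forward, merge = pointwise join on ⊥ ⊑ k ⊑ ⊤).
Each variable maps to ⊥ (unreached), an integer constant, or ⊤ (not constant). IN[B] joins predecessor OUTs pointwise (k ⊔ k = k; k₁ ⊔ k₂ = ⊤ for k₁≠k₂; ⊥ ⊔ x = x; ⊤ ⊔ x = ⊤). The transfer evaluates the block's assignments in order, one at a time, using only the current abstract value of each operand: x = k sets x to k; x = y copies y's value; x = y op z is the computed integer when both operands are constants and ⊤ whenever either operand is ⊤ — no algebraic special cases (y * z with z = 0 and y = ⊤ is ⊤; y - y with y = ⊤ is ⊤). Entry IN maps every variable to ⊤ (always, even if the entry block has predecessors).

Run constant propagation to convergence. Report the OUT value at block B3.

Answer: {a: ⊤, b: -4, c: ⊤, d: ⊤, e: ⊤, f: 1}

Working:
Per-block solution:
  B0:   IN=(all ⊤)   OUT={f:1; rest ⊤}
  B1:   IN={f:1; rest ⊤}   OUT={f:1; rest ⊤}
  B2:   IN={f:1; rest ⊤}   OUT={f:1; rest ⊤}
  B3:   IN={f:1; rest ⊤}   OUT={b:-4, f:1; rest ⊤}

Merge at B3: IN[B3] = OUT[B1] ⊔ OUT[B2] = {a: ⊤, b: ⊤, c: ⊤, d: ⊤, e: ⊤, f: 1}
Applying B3's transfer function to that IN value gives OUT[B3] (row B3 above).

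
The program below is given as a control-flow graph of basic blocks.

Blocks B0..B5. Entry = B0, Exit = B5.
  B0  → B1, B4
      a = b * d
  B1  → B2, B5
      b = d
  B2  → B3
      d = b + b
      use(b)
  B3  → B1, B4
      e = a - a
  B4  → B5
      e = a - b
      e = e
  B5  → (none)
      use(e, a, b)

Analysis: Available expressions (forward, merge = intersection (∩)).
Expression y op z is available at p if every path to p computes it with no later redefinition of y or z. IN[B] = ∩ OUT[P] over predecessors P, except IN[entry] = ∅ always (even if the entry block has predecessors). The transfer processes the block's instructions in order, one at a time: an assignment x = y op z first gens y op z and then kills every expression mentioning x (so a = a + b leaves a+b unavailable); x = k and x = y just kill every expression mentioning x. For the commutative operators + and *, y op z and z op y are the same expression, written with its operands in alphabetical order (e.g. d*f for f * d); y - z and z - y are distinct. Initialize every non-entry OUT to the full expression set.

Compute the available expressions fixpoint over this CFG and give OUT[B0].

Answer: {b*d}

Trace:
Per-block solution:
  B0: | IN={} | OUT={b*d}
  B1: | IN={} | OUT={}
  B2: | IN={} | OUT={b+b}
  B3: | IN={b+b} | OUT={a-a, b+b}
  B4: | IN={} | OUT={a-b}
  B5: | IN={} | OUT={}

B0 is the boundary node: IN[B0] = {}
Applying B0's transfer function to that IN value gives OUT[B0] (row B0 above).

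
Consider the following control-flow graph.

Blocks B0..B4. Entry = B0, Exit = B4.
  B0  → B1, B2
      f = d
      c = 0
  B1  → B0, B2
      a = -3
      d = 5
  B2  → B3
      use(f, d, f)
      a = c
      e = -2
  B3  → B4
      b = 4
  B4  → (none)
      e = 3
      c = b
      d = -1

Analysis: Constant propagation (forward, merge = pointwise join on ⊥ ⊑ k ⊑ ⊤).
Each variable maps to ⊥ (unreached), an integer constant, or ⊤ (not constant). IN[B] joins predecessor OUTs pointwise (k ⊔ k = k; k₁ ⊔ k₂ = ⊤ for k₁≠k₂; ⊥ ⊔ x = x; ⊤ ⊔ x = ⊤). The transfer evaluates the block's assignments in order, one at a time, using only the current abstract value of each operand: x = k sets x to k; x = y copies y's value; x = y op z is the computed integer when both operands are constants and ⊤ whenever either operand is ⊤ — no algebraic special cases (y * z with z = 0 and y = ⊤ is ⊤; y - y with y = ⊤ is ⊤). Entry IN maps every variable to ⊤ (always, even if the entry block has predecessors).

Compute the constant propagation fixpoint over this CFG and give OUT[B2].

Per-block solution:
  B0:   IN=(all ⊤)   OUT={c:0; rest ⊤}
  B1:   IN={c:0; rest ⊤}   OUT={a:-3, c:0, d:5; rest ⊤}
  B2:   IN={c:0; rest ⊤}   OUT={a:0, c:0, e:-2; rest ⊤}
  B3:   IN={a:0, c:0, e:-2; rest ⊤}   OUT={a:0, b:4, c:0, e:-2; rest ⊤}
  B4:   IN={a:0, b:4, c:0, e:-2; rest ⊤}   OUT={a:0, b:4, c:4, d:-1, e:3; rest ⊤}

Merge at B2: IN[B2] = OUT[B0] ⊔ OUT[B1] = {a: ⊤, b: ⊤, c: 0, d: ⊤, e: ⊤, f: ⊤}
Applying B2's transfer function to that IN value gives OUT[B2] (row B2 above).

Answer: {a: 0, b: ⊤, c: 0, d: ⊤, e: -2, f: ⊤}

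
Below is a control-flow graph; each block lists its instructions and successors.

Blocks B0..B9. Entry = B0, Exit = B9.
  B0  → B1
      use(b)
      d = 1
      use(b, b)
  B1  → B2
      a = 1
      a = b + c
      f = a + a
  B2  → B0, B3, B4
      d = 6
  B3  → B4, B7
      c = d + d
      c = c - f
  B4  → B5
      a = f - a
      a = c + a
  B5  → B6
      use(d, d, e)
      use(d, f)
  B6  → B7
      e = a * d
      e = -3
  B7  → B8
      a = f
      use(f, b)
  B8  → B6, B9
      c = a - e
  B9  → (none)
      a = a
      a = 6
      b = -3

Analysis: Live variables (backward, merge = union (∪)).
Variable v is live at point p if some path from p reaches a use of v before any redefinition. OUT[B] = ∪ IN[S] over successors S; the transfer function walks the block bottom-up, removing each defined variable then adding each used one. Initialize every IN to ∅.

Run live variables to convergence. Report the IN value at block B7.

Fixpoint table:
  B0:   IN={b, c, e}   OUT={b, c, e}
  B1:   IN={b, c, e}   OUT={a, b, c, e, f}
  B2:   IN={a, b, c, e, f}   OUT={a, b, c, d, e, f}
  B3:   IN={a, b, d, e, f}   OUT={a, b, c, d, e, f}
  B4:   IN={a, b, c, d, e, f}   OUT={a, b, d, e, f}
  B5:   IN={a, b, d, e, f}   OUT={a, b, d, f}
  B6:   IN={a, b, d, f}   OUT={b, d, e, f}
  B7:   IN={b, d, e, f}   OUT={a, b, d, e, f}
  B8:   IN={a, b, d, e, f}   OUT={a, b, d, f}
  B9:   IN={a}   OUT={}

Merge at B7: OUT[B7] = IN[B8] = {a, b, d, e, f}
Applying B7's transfer function to that OUT value gives IN[B7] (row B7 above).

Answer: {b, d, e, f}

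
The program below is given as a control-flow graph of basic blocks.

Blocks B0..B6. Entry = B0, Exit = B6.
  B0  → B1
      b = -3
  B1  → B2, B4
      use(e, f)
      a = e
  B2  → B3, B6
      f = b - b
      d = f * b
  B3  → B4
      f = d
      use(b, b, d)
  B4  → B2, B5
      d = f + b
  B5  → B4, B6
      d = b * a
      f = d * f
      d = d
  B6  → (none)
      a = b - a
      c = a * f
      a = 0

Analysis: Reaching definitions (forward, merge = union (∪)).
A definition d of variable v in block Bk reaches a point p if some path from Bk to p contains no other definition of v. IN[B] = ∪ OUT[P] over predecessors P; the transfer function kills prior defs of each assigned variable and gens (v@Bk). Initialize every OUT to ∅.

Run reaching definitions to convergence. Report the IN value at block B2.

Answer: {a@B1, b@B0, d@B4, f@B3, f@B5}

Working:
Per-block solution:
  B0:   IN={}   OUT={b@B0}
  B1:   IN={b@B0}   OUT={a@B1, b@B0}
  B2:   IN={a@B1, b@B0, d@B4, f@B3, f@B5}   OUT={a@B1, b@B0, d@B2, f@B2}
  B3:   IN={a@B1, b@B0, d@B2, f@B2}   OUT={a@B1, b@B0, d@B2, f@B3}
  B4:   IN={a@B1, b@B0, d@B2, d@B5, f@B3, f@B5}   OUT={a@B1, b@B0, d@B4, f@B3, f@B5}
  B5:   IN={a@B1, b@B0, d@B4, f@B3, f@B5}   OUT={a@B1, b@B0, d@B5, f@B5}
  B6:   IN={a@B1, b@B0, d@B2, d@B5, f@B2, f@B5}   OUT={a@B6, b@B0, c@B6, d@B2, d@B5, f@B2, f@B5}

Merge at B2: IN[B2] = OUT[B1] ⊔ OUT[B4] = {a@B1, b@B0, d@B4, f@B3, f@B5}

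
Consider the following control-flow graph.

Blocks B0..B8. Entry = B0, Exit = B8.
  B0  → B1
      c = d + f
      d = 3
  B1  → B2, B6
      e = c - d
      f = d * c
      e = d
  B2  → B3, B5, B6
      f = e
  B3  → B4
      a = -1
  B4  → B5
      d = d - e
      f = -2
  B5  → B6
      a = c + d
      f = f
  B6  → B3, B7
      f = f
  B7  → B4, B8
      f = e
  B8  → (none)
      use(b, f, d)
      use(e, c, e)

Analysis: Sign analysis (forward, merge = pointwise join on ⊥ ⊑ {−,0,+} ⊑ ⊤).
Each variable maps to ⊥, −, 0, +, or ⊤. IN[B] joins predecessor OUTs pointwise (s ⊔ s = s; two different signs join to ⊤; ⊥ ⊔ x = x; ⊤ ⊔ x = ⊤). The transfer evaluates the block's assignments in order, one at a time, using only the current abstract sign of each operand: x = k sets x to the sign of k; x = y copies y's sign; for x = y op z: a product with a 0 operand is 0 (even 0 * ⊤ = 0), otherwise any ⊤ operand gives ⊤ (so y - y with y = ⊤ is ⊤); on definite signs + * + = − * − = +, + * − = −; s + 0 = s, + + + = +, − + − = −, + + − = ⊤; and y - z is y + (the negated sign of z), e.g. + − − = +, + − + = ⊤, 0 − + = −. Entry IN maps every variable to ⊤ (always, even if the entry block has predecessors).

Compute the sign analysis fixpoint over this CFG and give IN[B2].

Answer: {a: ⊤, b: ⊤, c: ⊤, d: +, e: +, f: ⊤}

Trace:
Converged values:
  B0: | IN=(all ⊤) | OUT={d:+; rest ⊤}
  B1: | IN={d:+; rest ⊤} | OUT={d:+, e:+; rest ⊤}
  B2: | IN={d:+, e:+; rest ⊤} | OUT={d:+, e:+, f:+; rest ⊤}
  B3: | IN={e:+; rest ⊤} | OUT={a:-, e:+; rest ⊤}
  B4: | IN={e:+; rest ⊤} | OUT={e:+, f:-; rest ⊤}
  B5: | IN={e:+; rest ⊤} | OUT={e:+; rest ⊤}
  B6: | IN={e:+; rest ⊤} | OUT={e:+; rest ⊤}
  B7: | IN={e:+; rest ⊤} | OUT={e:+, f:+; rest ⊤}
  B8: | IN={e:+, f:+; rest ⊤} | OUT={e:+, f:+; rest ⊤}

Merge at B2: IN[B2] = OUT[B1] = {a: ⊤, b: ⊤, c: ⊤, d: +, e: +, f: ⊤}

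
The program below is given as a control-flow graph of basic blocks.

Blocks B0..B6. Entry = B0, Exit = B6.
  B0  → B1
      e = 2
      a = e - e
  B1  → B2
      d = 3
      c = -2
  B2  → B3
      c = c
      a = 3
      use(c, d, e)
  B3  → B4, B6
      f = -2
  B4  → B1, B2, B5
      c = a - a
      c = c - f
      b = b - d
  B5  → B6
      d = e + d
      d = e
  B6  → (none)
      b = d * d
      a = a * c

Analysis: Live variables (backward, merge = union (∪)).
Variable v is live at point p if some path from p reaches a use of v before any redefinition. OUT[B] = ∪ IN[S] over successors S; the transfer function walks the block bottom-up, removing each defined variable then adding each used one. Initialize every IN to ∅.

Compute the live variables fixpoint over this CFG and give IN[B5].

Answer: {a, c, d, e}

Working:
Fixpoint table:
  B0:  IN={b}  OUT={b, e}
  B1:  IN={b, e}  OUT={b, c, d, e}
  B2:  IN={b, c, d, e}  OUT={a, b, c, d, e}
  B3:  IN={a, b, c, d, e}  OUT={a, b, c, d, e, f}
  B4:  IN={a, b, d, e, f}  OUT={a, b, c, d, e}
  B5:  IN={a, c, d, e}  OUT={a, c, d}
  B6:  IN={a, c, d}  OUT={}

Merge at B5: OUT[B5] = IN[B6] = {a, c, d}
Applying B5's transfer function to that OUT value gives IN[B5] (row B5 above).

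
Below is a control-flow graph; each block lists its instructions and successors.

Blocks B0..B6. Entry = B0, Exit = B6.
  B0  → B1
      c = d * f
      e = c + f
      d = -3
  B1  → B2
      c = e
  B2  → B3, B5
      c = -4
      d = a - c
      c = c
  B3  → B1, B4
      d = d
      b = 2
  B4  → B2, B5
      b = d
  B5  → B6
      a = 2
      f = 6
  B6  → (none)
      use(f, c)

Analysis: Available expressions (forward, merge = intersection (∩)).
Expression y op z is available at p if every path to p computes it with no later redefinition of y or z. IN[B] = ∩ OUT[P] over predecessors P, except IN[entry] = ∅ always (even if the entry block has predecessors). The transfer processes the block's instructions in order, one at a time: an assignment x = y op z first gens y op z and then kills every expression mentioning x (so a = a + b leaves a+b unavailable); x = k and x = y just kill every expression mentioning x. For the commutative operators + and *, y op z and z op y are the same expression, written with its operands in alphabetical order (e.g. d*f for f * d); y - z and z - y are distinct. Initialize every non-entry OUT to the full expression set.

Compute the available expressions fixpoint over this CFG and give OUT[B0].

Fixpoint table:
  B0: | IN={} | OUT={c+f}
  B1: | IN={} | OUT={}
  B2: | IN={} | OUT={}
  B3: | IN={} | OUT={}
  B4: | IN={} | OUT={}
  B5: | IN={} | OUT={}
  B6: | IN={} | OUT={}

B0 is the boundary node: IN[B0] = {}
Applying B0's transfer function to that IN value gives OUT[B0] (row B0 above).

Answer: {c+f}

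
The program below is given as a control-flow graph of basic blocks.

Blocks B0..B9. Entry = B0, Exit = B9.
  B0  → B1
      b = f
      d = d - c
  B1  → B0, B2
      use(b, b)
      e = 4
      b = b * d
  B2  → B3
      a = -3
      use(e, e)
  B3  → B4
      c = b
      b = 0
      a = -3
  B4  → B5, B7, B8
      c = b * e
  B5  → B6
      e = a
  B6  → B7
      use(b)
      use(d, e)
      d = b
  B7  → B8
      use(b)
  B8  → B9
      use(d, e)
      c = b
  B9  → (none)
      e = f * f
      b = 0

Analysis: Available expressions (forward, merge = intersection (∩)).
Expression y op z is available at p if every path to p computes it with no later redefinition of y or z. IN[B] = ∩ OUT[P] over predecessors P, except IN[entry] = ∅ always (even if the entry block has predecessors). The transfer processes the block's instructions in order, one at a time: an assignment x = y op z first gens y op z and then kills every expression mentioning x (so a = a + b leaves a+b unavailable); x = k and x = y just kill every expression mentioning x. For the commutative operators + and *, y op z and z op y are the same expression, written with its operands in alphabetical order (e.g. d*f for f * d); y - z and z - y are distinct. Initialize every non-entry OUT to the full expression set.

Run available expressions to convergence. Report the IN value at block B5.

Answer: {b*e}

Derivation:
Per-block solution:
  B0: | IN={} | OUT={}
  B1: | IN={} | OUT={}
  B2: | IN={} | OUT={}
  B3: | IN={} | OUT={}
  B4: | IN={} | OUT={b*e}
  B5: | IN={b*e} | OUT={}
  B6: | IN={} | OUT={}
  B7: | IN={} | OUT={}
  B8: | IN={} | OUT={}
  B9: | IN={} | OUT={f*f}

Merge at B5: IN[B5] = OUT[B4] = {b*e}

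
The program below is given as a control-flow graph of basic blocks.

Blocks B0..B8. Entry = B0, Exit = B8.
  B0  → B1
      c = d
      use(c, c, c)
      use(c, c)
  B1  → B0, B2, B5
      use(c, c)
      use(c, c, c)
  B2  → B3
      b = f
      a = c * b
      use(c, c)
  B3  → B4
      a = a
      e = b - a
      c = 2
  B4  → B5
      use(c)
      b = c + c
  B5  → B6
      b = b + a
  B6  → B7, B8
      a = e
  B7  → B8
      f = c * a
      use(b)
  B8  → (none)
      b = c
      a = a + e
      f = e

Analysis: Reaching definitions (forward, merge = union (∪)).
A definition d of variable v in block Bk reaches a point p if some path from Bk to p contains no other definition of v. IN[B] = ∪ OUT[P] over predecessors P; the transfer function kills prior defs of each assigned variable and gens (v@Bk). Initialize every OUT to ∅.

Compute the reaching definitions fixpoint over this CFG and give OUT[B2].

Answer: {a@B2, b@B2, c@B0}

Trace:
Fixpoint table:
  B0: | IN={c@B0} | OUT={c@B0}
  B1: | IN={c@B0} | OUT={c@B0}
  B2: | IN={c@B0} | OUT={a@B2, b@B2, c@B0}
  B3: | IN={a@B2, b@B2, c@B0} | OUT={a@B3, b@B2, c@B3, e@B3}
  B4: | IN={a@B3, b@B2, c@B3, e@B3} | OUT={a@B3, b@B4, c@B3, e@B3}
  B5: | IN={a@B3, b@B4, c@B0, c@B3, e@B3} | OUT={a@B3, b@B5, c@B0, c@B3, e@B3}
  B6: | IN={a@B3, b@B5, c@B0, c@B3, e@B3} | OUT={a@B6, b@B5, c@B0, c@B3, e@B3}
  B7: | IN={a@B6, b@B5, c@B0, c@B3, e@B3} | OUT={a@B6, b@B5, c@B0, c@B3, e@B3, f@B7}
  B8: | IN={a@B6, b@B5, c@B0, c@B3, e@B3, f@B7} | OUT={a@B8, b@B8, c@B0, c@B3, e@B3, f@B8}

Merge at B2: IN[B2] = OUT[B1] = {c@B0}
Applying B2's transfer function to that IN value gives OUT[B2] (row B2 above).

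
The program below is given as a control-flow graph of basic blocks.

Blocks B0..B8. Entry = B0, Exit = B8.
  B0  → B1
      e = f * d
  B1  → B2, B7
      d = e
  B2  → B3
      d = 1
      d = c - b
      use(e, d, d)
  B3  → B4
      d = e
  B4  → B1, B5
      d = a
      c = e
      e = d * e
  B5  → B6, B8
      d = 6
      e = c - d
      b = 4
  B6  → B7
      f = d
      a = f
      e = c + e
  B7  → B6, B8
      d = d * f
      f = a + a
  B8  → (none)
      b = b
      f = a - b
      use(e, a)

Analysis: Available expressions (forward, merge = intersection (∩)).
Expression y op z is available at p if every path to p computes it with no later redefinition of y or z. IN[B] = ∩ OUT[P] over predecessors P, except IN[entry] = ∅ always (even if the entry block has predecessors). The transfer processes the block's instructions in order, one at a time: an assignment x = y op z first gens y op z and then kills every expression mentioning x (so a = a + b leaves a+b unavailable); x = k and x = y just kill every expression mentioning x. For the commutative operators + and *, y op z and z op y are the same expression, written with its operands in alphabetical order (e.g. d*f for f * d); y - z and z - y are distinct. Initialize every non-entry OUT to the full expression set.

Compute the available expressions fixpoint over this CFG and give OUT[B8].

Answer: {a-b}

Working:
Fixpoint table:
  B0:   IN={}   OUT={d*f}
  B1:   IN={}   OUT={}
  B2:   IN={}   OUT={c-b}
  B3:   IN={c-b}   OUT={c-b}
  B4:   IN={c-b}   OUT={}
  B5:   IN={}   OUT={c-d}
  B6:   IN={}   OUT={}
  B7:   IN={}   OUT={a+a}
  B8:   IN={}   OUT={a-b}

Merge at B8: IN[B8] = OUT[B5] ∩ OUT[B7] = {}
Applying B8's transfer function to that IN value gives OUT[B8] (row B8 above).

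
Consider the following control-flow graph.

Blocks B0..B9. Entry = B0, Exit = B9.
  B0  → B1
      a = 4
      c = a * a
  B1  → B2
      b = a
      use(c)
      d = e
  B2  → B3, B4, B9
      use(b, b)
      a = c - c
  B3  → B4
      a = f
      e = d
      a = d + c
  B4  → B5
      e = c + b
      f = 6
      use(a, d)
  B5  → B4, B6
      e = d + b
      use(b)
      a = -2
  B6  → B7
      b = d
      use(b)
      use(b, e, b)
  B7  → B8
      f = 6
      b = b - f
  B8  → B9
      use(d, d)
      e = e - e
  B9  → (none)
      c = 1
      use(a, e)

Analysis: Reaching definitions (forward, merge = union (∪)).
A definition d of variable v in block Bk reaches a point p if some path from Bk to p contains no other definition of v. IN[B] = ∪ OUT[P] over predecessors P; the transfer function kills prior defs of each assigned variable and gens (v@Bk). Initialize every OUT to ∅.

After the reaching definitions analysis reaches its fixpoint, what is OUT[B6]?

Answer: {a@B5, b@B6, c@B0, d@B1, e@B5, f@B4}

Trace:
Converged values:
  B0:   IN={}   OUT={a@B0, c@B0}
  B1:   IN={a@B0, c@B0}   OUT={a@B0, b@B1, c@B0, d@B1}
  B2:   IN={a@B0, b@B1, c@B0, d@B1}   OUT={a@B2, b@B1, c@B0, d@B1}
  B3:   IN={a@B2, b@B1, c@B0, d@B1}   OUT={a@B3, b@B1, c@B0, d@B1, e@B3}
  B4:   IN={a@B2, a@B3, a@B5, b@B1, c@B0, d@B1, e@B3, e@B5, f@B4}   OUT={a@B2, a@B3, a@B5, b@B1, c@B0, d@B1, e@B4, f@B4}
  B5:   IN={a@B2, a@B3, a@B5, b@B1, c@B0, d@B1, e@B4, f@B4}   OUT={a@B5, b@B1, c@B0, d@B1, e@B5, f@B4}
  B6:   IN={a@B5, b@B1, c@B0, d@B1, e@B5, f@B4}   OUT={a@B5, b@B6, c@B0, d@B1, e@B5, f@B4}
  B7:   IN={a@B5, b@B6, c@B0, d@B1, e@B5, f@B4}   OUT={a@B5, b@B7, c@B0, d@B1, e@B5, f@B7}
  B8:   IN={a@B5, b@B7, c@B0, d@B1, e@B5, f@B7}   OUT={a@B5, b@B7, c@B0, d@B1, e@B8, f@B7}
  B9:   IN={a@B2, a@B5, b@B1, b@B7, c@B0, d@B1, e@B8, f@B7}   OUT={a@B2, a@B5, b@B1, b@B7, c@B9, d@B1, e@B8, f@B7}

Merge at B6: IN[B6] = OUT[B5] = {a@B5, b@B1, c@B0, d@B1, e@B5, f@B4}
Applying B6's transfer function to that IN value gives OUT[B6] (row B6 above).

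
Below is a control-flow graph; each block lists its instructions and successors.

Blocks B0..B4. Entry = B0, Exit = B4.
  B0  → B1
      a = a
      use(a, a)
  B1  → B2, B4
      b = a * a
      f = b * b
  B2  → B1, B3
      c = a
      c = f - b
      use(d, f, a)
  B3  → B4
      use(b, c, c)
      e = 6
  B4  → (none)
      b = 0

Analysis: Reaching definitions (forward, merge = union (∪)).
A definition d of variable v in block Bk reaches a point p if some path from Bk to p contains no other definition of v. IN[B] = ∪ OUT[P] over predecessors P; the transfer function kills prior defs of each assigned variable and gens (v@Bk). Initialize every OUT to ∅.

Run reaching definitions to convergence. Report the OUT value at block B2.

Answer: {a@B0, b@B1, c@B2, f@B1}

Trace:
Fixpoint table:
  B0:  IN={}  OUT={a@B0}
  B1:  IN={a@B0, b@B1, c@B2, f@B1}  OUT={a@B0, b@B1, c@B2, f@B1}
  B2:  IN={a@B0, b@B1, c@B2, f@B1}  OUT={a@B0, b@B1, c@B2, f@B1}
  B3:  IN={a@B0, b@B1, c@B2, f@B1}  OUT={a@B0, b@B1, c@B2, e@B3, f@B1}
  B4:  IN={a@B0, b@B1, c@B2, e@B3, f@B1}  OUT={a@B0, b@B4, c@B2, e@B3, f@B1}

Merge at B2: IN[B2] = OUT[B1] = {a@B0, b@B1, c@B2, f@B1}
Applying B2's transfer function to that IN value gives OUT[B2] (row B2 above).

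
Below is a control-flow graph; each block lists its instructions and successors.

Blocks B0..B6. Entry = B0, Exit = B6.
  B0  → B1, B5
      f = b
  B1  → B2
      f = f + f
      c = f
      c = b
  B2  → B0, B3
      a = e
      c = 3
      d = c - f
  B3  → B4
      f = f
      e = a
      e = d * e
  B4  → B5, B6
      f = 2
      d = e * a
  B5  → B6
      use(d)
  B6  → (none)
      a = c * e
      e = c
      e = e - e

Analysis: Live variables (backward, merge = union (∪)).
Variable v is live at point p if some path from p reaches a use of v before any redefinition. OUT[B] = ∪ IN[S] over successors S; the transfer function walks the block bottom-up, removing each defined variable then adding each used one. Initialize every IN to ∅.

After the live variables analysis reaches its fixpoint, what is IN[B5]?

Answer: {c, d, e}

Working:
Fixpoint table:
  B0: | IN={b, c, d, e} | OUT={b, c, d, e, f}
  B1: | IN={b, e, f} | OUT={b, e, f}
  B2: | IN={b, e, f} | OUT={a, b, c, d, e, f}
  B3: | IN={a, c, d, f} | OUT={a, c, e}
  B4: | IN={a, c, e} | OUT={c, d, e}
  B5: | IN={c, d, e} | OUT={c, e}
  B6: | IN={c, e} | OUT={}

Merge at B5: OUT[B5] = IN[B6] = {c, e}
Applying B5's transfer function to that OUT value gives IN[B5] (row B5 above).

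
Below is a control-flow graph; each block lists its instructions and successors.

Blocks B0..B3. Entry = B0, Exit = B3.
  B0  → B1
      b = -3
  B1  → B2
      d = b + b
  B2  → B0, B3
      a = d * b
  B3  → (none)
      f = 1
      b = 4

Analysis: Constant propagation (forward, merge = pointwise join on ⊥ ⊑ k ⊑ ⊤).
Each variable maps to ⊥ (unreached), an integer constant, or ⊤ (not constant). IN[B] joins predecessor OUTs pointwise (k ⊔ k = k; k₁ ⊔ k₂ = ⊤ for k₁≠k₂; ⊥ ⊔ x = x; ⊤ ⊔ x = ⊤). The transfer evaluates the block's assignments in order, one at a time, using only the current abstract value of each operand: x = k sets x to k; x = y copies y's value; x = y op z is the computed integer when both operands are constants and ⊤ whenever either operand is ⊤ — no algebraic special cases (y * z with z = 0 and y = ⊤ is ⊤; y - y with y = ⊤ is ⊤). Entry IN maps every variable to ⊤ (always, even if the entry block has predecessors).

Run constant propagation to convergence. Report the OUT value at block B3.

Converged values:
  B0:   IN=(all ⊤)   OUT={b:-3; rest ⊤}
  B1:   IN={b:-3; rest ⊤}   OUT={b:-3, d:-6; rest ⊤}
  B2:   IN={b:-3, d:-6; rest ⊤}   OUT={a:18, b:-3, d:-6; rest ⊤}
  B3:   IN={a:18, b:-3, d:-6; rest ⊤}   OUT={a:18, b:4, d:-6, f:1; rest ⊤}

Merge at B3: IN[B3] = OUT[B2] = {a: 18, b: -3, c: ⊤, d: -6, e: ⊤, f: ⊤}
Applying B3's transfer function to that IN value gives OUT[B3] (row B3 above).

Answer: {a: 18, b: 4, c: ⊤, d: -6, e: ⊤, f: 1}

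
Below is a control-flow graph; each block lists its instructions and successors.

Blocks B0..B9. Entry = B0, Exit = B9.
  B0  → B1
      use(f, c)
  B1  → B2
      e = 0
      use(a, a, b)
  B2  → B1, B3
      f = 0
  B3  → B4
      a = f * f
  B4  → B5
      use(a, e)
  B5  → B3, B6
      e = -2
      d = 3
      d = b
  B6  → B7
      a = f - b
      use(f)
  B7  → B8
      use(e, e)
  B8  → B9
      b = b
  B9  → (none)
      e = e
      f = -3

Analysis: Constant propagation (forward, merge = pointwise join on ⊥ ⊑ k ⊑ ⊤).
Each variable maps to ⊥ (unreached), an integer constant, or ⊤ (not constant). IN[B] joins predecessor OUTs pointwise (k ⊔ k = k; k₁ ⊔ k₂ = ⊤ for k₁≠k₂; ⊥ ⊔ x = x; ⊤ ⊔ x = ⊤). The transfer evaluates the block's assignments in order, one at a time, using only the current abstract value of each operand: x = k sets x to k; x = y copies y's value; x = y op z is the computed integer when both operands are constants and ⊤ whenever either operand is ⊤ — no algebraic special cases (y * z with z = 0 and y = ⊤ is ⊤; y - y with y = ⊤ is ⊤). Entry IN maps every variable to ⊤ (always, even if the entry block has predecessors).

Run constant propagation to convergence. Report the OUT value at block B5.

Answer: {a: 0, b: ⊤, c: ⊤, d: ⊤, e: -2, f: 0}

Working:
Per-block solution:
  B0:   IN=(all ⊤)   OUT=(all ⊤)
  B1:   IN=(all ⊤)   OUT={e:0; rest ⊤}
  B2:   IN={e:0; rest ⊤}   OUT={e:0, f:0; rest ⊤}
  B3:   IN={f:0; rest ⊤}   OUT={a:0, f:0; rest ⊤}
  B4:   IN={a:0, f:0; rest ⊤}   OUT={a:0, f:0; rest ⊤}
  B5:   IN={a:0, f:0; rest ⊤}   OUT={a:0, e:-2, f:0; rest ⊤}
  B6:   IN={a:0, e:-2, f:0; rest ⊤}   OUT={e:-2, f:0; rest ⊤}
  B7:   IN={e:-2, f:0; rest ⊤}   OUT={e:-2, f:0; rest ⊤}
  B8:   IN={e:-2, f:0; rest ⊤}   OUT={e:-2, f:0; rest ⊤}
  B9:   IN={e:-2, f:0; rest ⊤}   OUT={e:-2, f:-3; rest ⊤}

Merge at B5: IN[B5] = OUT[B4] = {a: 0, b: ⊤, c: ⊤, d: ⊤, e: ⊤, f: 0}
Applying B5's transfer function to that IN value gives OUT[B5] (row B5 above).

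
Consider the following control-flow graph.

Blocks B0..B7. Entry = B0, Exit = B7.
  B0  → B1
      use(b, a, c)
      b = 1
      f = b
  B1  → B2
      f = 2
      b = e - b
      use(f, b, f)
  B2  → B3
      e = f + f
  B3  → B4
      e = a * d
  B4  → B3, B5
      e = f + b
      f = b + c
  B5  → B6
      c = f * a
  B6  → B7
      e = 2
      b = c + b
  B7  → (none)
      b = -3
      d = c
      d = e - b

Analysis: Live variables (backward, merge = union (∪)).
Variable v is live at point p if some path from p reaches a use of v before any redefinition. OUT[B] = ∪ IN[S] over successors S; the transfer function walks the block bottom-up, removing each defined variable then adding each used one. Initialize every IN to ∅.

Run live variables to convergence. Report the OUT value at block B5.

Fixpoint table:
  B0: | IN={a, b, c, d, e} | OUT={a, b, c, d, e}
  B1: | IN={a, b, c, d, e} | OUT={a, b, c, d, f}
  B2: | IN={a, b, c, d, f} | OUT={a, b, c, d, f}
  B3: | IN={a, b, c, d, f} | OUT={a, b, c, d, f}
  B4: | IN={a, b, c, d, f} | OUT={a, b, c, d, f}
  B5: | IN={a, b, f} | OUT={b, c}
  B6: | IN={b, c} | OUT={c, e}
  B7: | IN={c, e} | OUT={}

Merge at B5: OUT[B5] = IN[B6] = {b, c}

Answer: {b, c}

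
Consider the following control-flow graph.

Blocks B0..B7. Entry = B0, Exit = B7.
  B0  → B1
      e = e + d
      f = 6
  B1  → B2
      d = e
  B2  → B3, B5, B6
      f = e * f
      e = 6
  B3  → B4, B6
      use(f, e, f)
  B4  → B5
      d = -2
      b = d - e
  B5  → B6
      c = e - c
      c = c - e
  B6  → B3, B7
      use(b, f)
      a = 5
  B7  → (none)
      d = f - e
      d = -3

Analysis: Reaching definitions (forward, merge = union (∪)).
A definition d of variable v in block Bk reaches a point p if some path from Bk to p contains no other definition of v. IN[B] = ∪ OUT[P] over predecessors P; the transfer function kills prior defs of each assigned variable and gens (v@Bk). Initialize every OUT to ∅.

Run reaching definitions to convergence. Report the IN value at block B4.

Answer: {a@B6, b@B4, c@B5, d@B1, d@B4, e@B2, f@B2}

Working:
Fixpoint table:
  B0:   IN={}   OUT={e@B0, f@B0}
  B1:   IN={e@B0, f@B0}   OUT={d@B1, e@B0, f@B0}
  B2:   IN={d@B1, e@B0, f@B0}   OUT={d@B1, e@B2, f@B2}
  B3:   IN={a@B6, b@B4, c@B5, d@B1, d@B4, e@B2, f@B2}   OUT={a@B6, b@B4, c@B5, d@B1, d@B4, e@B2, f@B2}
  B4:   IN={a@B6, b@B4, c@B5, d@B1, d@B4, e@B2, f@B2}   OUT={a@B6, b@B4, c@B5, d@B4, e@B2, f@B2}
  B5:   IN={a@B6, b@B4, c@B5, d@B1, d@B4, e@B2, f@B2}   OUT={a@B6, b@B4, c@B5, d@B1, d@B4, e@B2, f@B2}
  B6:   IN={a@B6, b@B4, c@B5, d@B1, d@B4, e@B2, f@B2}   OUT={a@B6, b@B4, c@B5, d@B1, d@B4, e@B2, f@B2}
  B7:   IN={a@B6, b@B4, c@B5, d@B1, d@B4, e@B2, f@B2}   OUT={a@B6, b@B4, c@B5, d@B7, e@B2, f@B2}

Merge at B4: IN[B4] = OUT[B3] = {a@B6, b@B4, c@B5, d@B1, d@B4, e@B2, f@B2}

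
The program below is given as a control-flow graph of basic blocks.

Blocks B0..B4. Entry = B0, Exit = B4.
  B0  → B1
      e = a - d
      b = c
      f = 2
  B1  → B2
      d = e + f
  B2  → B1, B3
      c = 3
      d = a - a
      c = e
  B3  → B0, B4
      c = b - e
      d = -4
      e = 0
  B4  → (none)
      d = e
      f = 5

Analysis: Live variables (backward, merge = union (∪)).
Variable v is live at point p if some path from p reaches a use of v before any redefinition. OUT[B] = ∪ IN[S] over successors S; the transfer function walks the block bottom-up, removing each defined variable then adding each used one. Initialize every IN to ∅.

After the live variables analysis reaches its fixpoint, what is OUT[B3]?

Converged values:
  B0:  IN={a, c, d}  OUT={a, b, e, f}
  B1:  IN={a, b, e, f}  OUT={a, b, e, f}
  B2:  IN={a, b, e, f}  OUT={a, b, e, f}
  B3:  IN={a, b, e}  OUT={a, c, d, e}
  B4:  IN={e}  OUT={}

Merge at B3: OUT[B3] = IN[B0] ⊔ IN[B4] = {a, c, d, e}

Answer: {a, c, d, e}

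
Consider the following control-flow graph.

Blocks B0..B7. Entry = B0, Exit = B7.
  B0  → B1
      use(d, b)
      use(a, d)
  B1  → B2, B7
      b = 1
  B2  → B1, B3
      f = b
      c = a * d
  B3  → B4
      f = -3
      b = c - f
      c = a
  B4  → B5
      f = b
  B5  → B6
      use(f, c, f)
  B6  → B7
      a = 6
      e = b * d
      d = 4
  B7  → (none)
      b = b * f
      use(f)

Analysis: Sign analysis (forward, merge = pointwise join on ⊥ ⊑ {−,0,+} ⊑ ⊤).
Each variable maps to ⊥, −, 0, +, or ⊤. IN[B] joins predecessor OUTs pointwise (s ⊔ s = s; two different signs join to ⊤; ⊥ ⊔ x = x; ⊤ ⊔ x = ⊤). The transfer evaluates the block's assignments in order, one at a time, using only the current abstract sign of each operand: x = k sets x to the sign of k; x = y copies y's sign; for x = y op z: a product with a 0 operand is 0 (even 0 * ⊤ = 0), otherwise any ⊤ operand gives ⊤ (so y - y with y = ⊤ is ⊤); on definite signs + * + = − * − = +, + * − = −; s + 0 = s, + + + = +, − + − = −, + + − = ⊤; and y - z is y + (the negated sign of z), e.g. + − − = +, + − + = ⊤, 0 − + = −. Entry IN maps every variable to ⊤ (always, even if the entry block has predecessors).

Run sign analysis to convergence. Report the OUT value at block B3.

Converged values:
  B0:   IN=(all ⊤)   OUT=(all ⊤)
  B1:   IN=(all ⊤)   OUT={b:+; rest ⊤}
  B2:   IN={b:+; rest ⊤}   OUT={b:+, f:+; rest ⊤}
  B3:   IN={b:+, f:+; rest ⊤}   OUT={f:-; rest ⊤}
  B4:   IN={f:-; rest ⊤}   OUT=(all ⊤)
  B5:   IN=(all ⊤)   OUT=(all ⊤)
  B6:   IN=(all ⊤)   OUT={a:+, d:+; rest ⊤}
  B7:   IN=(all ⊤)   OUT=(all ⊤)

Merge at B3: IN[B3] = OUT[B2] = {a: ⊤, b: +, c: ⊤, d: ⊤, e: ⊤, f: +}
Applying B3's transfer function to that IN value gives OUT[B3] (row B3 above).

Answer: {a: ⊤, b: ⊤, c: ⊤, d: ⊤, e: ⊤, f: -}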